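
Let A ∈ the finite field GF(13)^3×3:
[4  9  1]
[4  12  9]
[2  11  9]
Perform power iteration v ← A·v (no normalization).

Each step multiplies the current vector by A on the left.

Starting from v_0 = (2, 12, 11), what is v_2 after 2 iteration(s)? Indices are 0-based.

v_0 = (2, 12, 11).
v_1 = A·v_0 = (10, 4, 1).
v_2 = A·v_1 = (12, 6, 8).

v_2 = (12, 6, 8)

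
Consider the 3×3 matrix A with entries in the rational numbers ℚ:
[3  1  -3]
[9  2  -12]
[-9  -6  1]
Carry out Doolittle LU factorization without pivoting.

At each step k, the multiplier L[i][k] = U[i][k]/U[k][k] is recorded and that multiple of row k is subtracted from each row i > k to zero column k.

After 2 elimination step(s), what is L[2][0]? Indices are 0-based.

[col 0] pivot 3
  R1 -= 3*R0 → (0, -1, -3)  (L[1][0] := 3)
  R2 -= -3*R0 → (0, -3, -8)  (L[2][0] := -3)
[col 1] pivot -1
  R2 -= 3*R1 → (0, 0, 1)  (L[2][1] := 3)

L[2][0] = -3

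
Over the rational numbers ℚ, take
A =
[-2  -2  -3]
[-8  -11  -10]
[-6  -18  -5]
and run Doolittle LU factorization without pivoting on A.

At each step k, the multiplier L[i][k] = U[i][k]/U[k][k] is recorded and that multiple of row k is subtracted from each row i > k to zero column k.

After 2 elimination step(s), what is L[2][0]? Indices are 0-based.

L[2][0] = 3

[col 0] pivot -2
  R1 -= 4*R0 → (0, -3, 2)  (L[1][0] := 4)
  R2 -= 3*R0 → (0, -12, 4)  (L[2][0] := 3)
[col 1] pivot -3
  R2 -= 4*R1 → (0, 0, -4)  (L[2][1] := 4)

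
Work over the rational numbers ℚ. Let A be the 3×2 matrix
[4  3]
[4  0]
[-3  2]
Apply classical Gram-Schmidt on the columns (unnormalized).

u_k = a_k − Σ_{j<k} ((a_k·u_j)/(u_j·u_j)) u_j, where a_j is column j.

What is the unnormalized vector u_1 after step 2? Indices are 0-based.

u_1 = (99/41, -24/41, 100/41)

Step 1: u_0 = a_0 = (4, 4, -3).
Step 2: u_1 = a_1 − (6/41)·u_0 = (99/41, -24/41, 100/41).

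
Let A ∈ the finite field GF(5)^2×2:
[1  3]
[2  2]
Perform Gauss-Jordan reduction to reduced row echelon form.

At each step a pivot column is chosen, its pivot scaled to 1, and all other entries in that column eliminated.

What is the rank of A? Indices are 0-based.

rank = 2

step 1: normalize row 0 (÷1) = (1, 3)
  row 1: subtract 2×row0 = (0, 1)
step 2: normalize row 1 (÷1) = (0, 1)
  row 0: subtract 3×row1 = (1, 0)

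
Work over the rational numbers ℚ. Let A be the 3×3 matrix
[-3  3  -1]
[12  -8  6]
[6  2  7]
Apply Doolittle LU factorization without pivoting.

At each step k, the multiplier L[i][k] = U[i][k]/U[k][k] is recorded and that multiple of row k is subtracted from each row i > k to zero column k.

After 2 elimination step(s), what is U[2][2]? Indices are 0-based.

U[2][2] = 1

k=0: U[0][0]=-3
  eliminate (1,0): mult=-4, new row 1: (0, 4, 2); set L[1][0]=-4
  eliminate (2,0): mult=-2, new row 2: (0, 8, 5); set L[2][0]=-2
k=1: U[1][1]=4
  eliminate (2,1): mult=2, new row 2: (0, 0, 1); set L[2][1]=2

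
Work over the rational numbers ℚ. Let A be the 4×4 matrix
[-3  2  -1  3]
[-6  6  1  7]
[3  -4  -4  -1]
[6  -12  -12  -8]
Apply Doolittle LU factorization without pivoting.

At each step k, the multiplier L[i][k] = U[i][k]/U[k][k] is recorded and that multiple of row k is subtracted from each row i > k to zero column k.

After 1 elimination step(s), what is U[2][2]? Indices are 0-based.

U[2][2] = -5

Step 1: pivot at (0,0) is -3.
  row1 ← row1 − (2)·row0  ⇒  L[1][0]=2, U row1=(0, 2, 3, 1)
  row2 ← row2 − (-1)·row0  ⇒  L[2][0]=-1, U row2=(0, -2, -5, 2)
  row3 ← row3 − (-2)·row0  ⇒  L[3][0]=-2, U row3=(0, -8, -14, -2)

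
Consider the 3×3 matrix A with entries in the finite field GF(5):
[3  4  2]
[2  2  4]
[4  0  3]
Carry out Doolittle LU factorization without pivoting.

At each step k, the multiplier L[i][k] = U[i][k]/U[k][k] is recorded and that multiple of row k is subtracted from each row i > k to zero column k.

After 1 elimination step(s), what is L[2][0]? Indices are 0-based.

[col 0] pivot 3
  R1 -= 4*R0 → (0, 1, 1)  (L[1][0] := 4)
  R2 -= 3*R0 → (0, 3, 2)  (L[2][0] := 3)

L[2][0] = 3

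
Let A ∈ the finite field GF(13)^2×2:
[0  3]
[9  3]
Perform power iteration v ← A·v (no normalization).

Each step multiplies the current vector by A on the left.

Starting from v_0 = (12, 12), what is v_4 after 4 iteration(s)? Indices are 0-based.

v_4 = (8, 10)

v_0 = (12, 12).
v_1 = A·v_0 = (10, 1).
v_2 = A·v_1 = (3, 2).
v_3 = A·v_2 = (6, 7).
v_4 = A·v_3 = (8, 10).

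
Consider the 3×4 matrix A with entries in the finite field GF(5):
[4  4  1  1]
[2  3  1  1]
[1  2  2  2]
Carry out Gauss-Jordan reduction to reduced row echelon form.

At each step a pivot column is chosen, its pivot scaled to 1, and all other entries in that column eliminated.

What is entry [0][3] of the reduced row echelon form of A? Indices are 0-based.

M[0][3] = 1

pivot(0,0)=4: scale R0 → (1, 1, 4, 4)
  clear (1,0): R1 −= (2)R0 → (0, 1, 3, 3)
  clear (2,0): R2 −= (1)R0 → (0, 1, 3, 3)
pivot(1,1)=1: scale R1 → (0, 1, 3, 3)
  clear (0,1): R0 −= (1)R1 → (1, 0, 1, 1)
  clear (2,1): R2 −= (1)R1 → (0, 0, 0, 0)
col 2: no nonzero at/below row 2; advance.
col 3: no nonzero at/below row 2; advance.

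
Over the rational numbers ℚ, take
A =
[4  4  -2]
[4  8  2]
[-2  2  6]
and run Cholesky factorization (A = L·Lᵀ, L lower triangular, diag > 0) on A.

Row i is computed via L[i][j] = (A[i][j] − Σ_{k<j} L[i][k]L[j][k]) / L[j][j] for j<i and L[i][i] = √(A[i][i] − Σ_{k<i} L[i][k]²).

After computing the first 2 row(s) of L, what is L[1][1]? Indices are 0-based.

Step 1: L[0][0] = √(4) = 2.
  L[1][0] = (4) / L[0][0] = 2.
Step 2: L[1][1] = √(4) = 2.

L[1][1] = 2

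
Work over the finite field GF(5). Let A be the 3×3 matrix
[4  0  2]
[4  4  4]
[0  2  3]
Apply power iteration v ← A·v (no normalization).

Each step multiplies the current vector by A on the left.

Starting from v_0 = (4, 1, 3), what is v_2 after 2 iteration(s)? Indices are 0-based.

v_2 = (0, 0, 2)

v_0 = (4, 1, 3).
v_1 = A·v_0 = (2, 2, 1).
v_2 = A·v_1 = (0, 0, 2).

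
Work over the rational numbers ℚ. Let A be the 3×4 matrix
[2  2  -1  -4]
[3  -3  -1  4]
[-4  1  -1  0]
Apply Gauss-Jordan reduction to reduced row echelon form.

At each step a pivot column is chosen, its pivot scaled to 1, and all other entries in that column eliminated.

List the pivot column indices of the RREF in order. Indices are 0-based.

pivot(0,0)=2: scale R0 → (1, 1, -1/2, -2)
  clear (1,0): R1 −= (3)R0 → (0, -6, 1/2, 10)
  clear (2,0): R2 −= (-4)R0 → (0, 5, -3, -8)
pivot(1,1)=-6: scale R1 → (0, 1, -1/12, -5/3)
  clear (0,1): R0 −= (1)R1 → (1, 0, -5/12, -1/3)
  clear (2,1): R2 −= (5)R1 → (0, 0, -31/12, 1/3)
pivot(2,2)=-31/12: scale R2 → (0, 0, 1, -4/31)
  clear (0,2): R0 −= (-5/12)R2 → (1, 0, 0, -12/31)
  clear (1,2): R1 −= (-1/12)R2 → (0, 1, 0, -52/31)

pivot columns: 0, 1, 2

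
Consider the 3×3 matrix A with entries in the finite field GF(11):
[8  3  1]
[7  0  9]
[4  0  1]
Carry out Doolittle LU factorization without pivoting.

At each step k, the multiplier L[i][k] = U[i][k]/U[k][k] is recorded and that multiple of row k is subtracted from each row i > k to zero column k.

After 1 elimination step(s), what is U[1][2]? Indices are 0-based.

k=0: U[0][0]=8
  eliminate (1,0): mult=5, new row 1: (0, 7, 4); set L[1][0]=5
  eliminate (2,0): mult=6, new row 2: (0, 4, 6); set L[2][0]=6

U[1][2] = 4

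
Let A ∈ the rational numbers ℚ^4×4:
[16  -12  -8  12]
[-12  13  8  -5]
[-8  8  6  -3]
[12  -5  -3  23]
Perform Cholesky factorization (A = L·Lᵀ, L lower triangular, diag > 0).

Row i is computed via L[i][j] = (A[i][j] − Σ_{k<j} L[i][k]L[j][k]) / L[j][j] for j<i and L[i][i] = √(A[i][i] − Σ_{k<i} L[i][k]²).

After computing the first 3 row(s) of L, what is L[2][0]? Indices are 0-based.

L[2][0] = -2

Step 1: L[0][0] = √(16) = 4.
  L[1][0] = (-12) / L[0][0] = -3.
Step 2: L[1][1] = √(4) = 2.
  L[2][0] = (-8) / L[0][0] = -2.
  L[2][1] = (2) / L[1][1] = 1.
Step 3: L[2][2] = √(1) = 1.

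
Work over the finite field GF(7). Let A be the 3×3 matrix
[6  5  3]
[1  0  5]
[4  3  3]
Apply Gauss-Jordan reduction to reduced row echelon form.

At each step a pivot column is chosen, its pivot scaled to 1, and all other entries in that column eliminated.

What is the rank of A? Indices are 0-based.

[1] R0 /= 6  ⇒  (1, 2, 4)
     R1 -= 1·R0  ⇒  (0, 5, 1)
     R2 -= 4·R0  ⇒  (0, 2, 1)
[2] R1 /= 5  ⇒  (0, 1, 3)
     R0 -= 2·R1  ⇒  (1, 0, 5)
     R2 -= 2·R1  ⇒  (0, 0, 2)
[3] R2 /= 2  ⇒  (0, 0, 1)
     R0 -= 5·R2  ⇒  (1, 0, 0)
     R1 -= 3·R2  ⇒  (0, 1, 0)

rank = 3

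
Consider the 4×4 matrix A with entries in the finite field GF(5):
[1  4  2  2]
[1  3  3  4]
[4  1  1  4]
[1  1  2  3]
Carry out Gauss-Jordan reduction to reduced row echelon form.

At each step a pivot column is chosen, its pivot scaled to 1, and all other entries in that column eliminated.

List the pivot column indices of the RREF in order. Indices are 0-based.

step 1: normalize row 0 (÷1) = (1, 4, 2, 2)
  row 1: subtract 1×row0 = (0, 4, 1, 2)
  row 2: subtract 4×row0 = (0, 0, 3, 1)
  row 3: subtract 1×row0 = (0, 2, 0, 1)
step 2: normalize row 1 (÷4) = (0, 1, 4, 3)
  row 0: subtract 4×row1 = (1, 0, 1, 0)
  row 3: subtract 2×row1 = (0, 0, 2, 0)
step 3: normalize row 2 (÷3) = (0, 0, 1, 2)
  row 0: subtract 1×row2 = (1, 0, 0, 3)
  row 1: subtract 4×row2 = (0, 1, 0, 0)
  row 3: subtract 2×row2 = (0, 0, 0, 1)
step 4: normalize row 3 (÷1) = (0, 0, 0, 1)
  row 0: subtract 3×row3 = (1, 0, 0, 0)
  row 2: subtract 2×row3 = (0, 0, 1, 0)

pivot columns: 0, 1, 2, 3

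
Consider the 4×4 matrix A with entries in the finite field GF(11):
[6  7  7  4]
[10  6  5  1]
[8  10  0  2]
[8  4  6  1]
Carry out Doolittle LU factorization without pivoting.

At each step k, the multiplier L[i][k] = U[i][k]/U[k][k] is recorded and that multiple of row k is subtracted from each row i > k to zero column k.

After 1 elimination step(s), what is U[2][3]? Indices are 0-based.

Step 1: pivot at (0,0) is 6.
  row1 ← row1 − (9)·row0  ⇒  L[1][0]=9, U row1=(0, 9, 8, 9)
  row2 ← row2 − (5)·row0  ⇒  L[2][0]=5, U row2=(0, 8, 9, 4)
  row3 ← row3 − (5)·row0  ⇒  L[3][0]=5, U row3=(0, 2, 4, 3)

U[2][3] = 4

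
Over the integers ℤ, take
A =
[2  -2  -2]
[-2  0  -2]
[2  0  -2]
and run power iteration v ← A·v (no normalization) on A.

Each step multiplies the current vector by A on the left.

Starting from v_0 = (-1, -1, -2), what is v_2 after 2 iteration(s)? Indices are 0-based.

v_2 = (-8, -12, 4)

v_0 = (-1, -1, -2).
v_1 = A·v_0 = (4, 6, 2).
v_2 = A·v_1 = (-8, -12, 4).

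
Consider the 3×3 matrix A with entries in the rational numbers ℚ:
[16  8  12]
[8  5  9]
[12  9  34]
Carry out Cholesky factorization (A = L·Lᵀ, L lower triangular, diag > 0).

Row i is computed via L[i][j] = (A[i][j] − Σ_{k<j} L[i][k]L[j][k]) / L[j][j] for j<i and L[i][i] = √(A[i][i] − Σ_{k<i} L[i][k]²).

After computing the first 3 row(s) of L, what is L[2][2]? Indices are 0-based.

Step 1: L[0][0] = √(16) = 4.
  L[1][0] = (8) / L[0][0] = 2.
Step 2: L[1][1] = √(1) = 1.
  L[2][0] = (12) / L[0][0] = 3.
  L[2][1] = (3) / L[1][1] = 3.
Step 3: L[2][2] = √(16) = 4.

L[2][2] = 4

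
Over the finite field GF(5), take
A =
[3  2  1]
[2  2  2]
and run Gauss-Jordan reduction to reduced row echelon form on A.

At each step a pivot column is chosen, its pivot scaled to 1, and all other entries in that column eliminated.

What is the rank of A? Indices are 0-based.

[1] R0 /= 3  ⇒  (1, 4, 2)
     R1 -= 2·R0  ⇒  (0, 4, 3)
[2] R1 /= 4  ⇒  (0, 1, 2)
     R0 -= 4·R1  ⇒  (1, 0, 4)

rank = 2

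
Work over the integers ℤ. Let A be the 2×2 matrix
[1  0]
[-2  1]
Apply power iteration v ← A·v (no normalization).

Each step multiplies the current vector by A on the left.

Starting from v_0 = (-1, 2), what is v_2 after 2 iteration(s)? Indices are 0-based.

v_0 = (-1, 2).
v_1 = A·v_0 = (-1, 4).
v_2 = A·v_1 = (-1, 6).

v_2 = (-1, 6)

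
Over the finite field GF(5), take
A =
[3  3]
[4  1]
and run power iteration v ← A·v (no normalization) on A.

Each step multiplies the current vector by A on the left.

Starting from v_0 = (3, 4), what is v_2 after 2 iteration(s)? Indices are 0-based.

v_2 = (1, 0)

v_0 = (3, 4).
v_1 = A·v_0 = (1, 1).
v_2 = A·v_1 = (1, 0).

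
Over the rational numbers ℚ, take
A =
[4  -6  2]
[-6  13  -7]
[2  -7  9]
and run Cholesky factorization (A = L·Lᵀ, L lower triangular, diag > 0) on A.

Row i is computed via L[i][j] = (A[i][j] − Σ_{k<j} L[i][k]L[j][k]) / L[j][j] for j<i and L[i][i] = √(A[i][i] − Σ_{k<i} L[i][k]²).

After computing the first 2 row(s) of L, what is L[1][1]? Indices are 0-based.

L[1][1] = 2

Step 1: L[0][0] = √(4) = 2.
  L[1][0] = (-6) / L[0][0] = -3.
Step 2: L[1][1] = √(4) = 2.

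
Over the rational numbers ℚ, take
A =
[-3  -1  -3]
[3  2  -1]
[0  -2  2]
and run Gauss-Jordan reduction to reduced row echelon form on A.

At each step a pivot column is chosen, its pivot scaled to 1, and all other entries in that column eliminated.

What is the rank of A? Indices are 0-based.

rank = 3

pivot(0,0)=-3: scale R0 → (1, 1/3, 1)
  clear (1,0): R1 −= (3)R0 → (0, 1, -4)
pivot(1,1)=1: scale R1 → (0, 1, -4)
  clear (0,1): R0 −= (1/3)R1 → (1, 0, 7/3)
  clear (2,1): R2 −= (-2)R1 → (0, 0, -6)
pivot(2,2)=-6: scale R2 → (0, 0, 1)
  clear (0,2): R0 −= (7/3)R2 → (1, 0, 0)
  clear (1,2): R1 −= (-4)R2 → (0, 1, 0)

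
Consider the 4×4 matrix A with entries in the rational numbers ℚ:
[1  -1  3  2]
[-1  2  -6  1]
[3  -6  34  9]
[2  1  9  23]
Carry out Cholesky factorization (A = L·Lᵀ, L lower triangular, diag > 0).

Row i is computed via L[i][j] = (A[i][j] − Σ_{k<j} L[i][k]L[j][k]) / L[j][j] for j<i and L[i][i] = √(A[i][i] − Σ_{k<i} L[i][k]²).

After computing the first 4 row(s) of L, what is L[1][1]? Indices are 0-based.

Step 1: L[0][0] = √(1) = 1.
  L[1][0] = (-1) / L[0][0] = -1.
Step 2: L[1][1] = √(1) = 1.
  L[2][0] = (3) / L[0][0] = 3.
  L[2][1] = (-3) / L[1][1] = -3.
Step 3: L[2][2] = √(16) = 4.
  L[3][0] = (2) / L[0][0] = 2.
  L[3][1] = (3) / L[1][1] = 3.
  L[3][2] = (12) / L[2][2] = 3.
Step 4: L[3][3] = √(1) = 1.

L[1][1] = 1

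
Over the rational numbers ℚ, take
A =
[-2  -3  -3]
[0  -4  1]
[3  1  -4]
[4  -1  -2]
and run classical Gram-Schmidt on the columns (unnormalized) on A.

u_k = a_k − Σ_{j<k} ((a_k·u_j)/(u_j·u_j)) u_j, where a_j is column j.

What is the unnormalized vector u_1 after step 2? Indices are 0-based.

Step 1: u_0 = a_0 = (-2, 0, 3, 4).
Step 2: u_1 = a_1 − (5/29)·u_0 = (-77/29, -4, 14/29, -49/29).

u_1 = (-77/29, -4, 14/29, -49/29)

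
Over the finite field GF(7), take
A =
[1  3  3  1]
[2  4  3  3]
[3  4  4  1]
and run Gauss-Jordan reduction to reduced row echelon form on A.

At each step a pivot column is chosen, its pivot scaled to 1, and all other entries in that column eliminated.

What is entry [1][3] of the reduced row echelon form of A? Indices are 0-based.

[1] R0 /= 1  ⇒  (1, 3, 3, 1)
     R1 -= 2·R0  ⇒  (0, 5, 4, 1)
     R2 -= 3·R0  ⇒  (0, 2, 2, 5)
[2] R1 /= 5  ⇒  (0, 1, 5, 3)
     R0 -= 3·R1  ⇒  (1, 0, 2, 6)
     R2 -= 2·R1  ⇒  (0, 0, 6, 6)
[3] R2 /= 6  ⇒  (0, 0, 1, 1)
     R0 -= 2·R2  ⇒  (1, 0, 0, 4)
     R1 -= 5·R2  ⇒  (0, 1, 0, 5)

M[1][3] = 5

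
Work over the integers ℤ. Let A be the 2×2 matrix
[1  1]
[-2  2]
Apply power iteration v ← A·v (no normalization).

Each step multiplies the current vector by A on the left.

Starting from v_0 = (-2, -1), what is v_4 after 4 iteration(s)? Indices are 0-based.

v_0 = (-2, -1).
v_1 = A·v_0 = (-3, 2).
v_2 = A·v_1 = (-1, 10).
v_3 = A·v_2 = (9, 22).
v_4 = A·v_3 = (31, 26).

v_4 = (31, 26)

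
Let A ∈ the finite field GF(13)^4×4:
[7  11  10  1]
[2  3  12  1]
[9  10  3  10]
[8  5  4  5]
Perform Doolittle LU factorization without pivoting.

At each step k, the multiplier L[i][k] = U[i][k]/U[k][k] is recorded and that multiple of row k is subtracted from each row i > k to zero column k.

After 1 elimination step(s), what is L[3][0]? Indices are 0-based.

[col 0] pivot 7
  R1 -= 4*R0 → (0, 11, 11, 10)  (L[1][0] := 4)
  R2 -= 5*R0 → (0, 7, 5, 5)  (L[2][0] := 5)
  R3 -= 3*R0 → (0, 11, 0, 2)  (L[3][0] := 3)

L[3][0] = 3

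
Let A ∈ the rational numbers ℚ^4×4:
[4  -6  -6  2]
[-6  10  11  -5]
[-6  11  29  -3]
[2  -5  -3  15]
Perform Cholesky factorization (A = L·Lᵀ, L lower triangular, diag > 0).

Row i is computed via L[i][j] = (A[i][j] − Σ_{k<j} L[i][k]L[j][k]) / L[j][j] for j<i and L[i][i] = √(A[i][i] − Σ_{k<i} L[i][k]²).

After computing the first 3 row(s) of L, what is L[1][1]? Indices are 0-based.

Step 1: L[0][0] = √(4) = 2.
  L[1][0] = (-6) / L[0][0] = -3.
Step 2: L[1][1] = √(1) = 1.
  L[2][0] = (-6) / L[0][0] = -3.
  L[2][1] = (2) / L[1][1] = 2.
Step 3: L[2][2] = √(16) = 4.

L[1][1] = 1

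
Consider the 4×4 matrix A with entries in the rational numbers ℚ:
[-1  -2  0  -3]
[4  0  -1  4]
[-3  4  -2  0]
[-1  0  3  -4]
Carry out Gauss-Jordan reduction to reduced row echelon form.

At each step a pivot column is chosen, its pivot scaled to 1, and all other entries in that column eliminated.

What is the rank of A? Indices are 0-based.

rank = 4

pivot(0,0)=-1: scale R0 → (1, 2, 0, 3)
  clear (1,0): R1 −= (4)R0 → (0, -8, -1, -8)
  clear (2,0): R2 −= (-3)R0 → (0, 10, -2, 9)
  clear (3,0): R3 −= (-1)R0 → (0, 2, 3, -1)
pivot(1,1)=-8: scale R1 → (0, 1, 1/8, 1)
  clear (0,1): R0 −= (2)R1 → (1, 0, -1/4, 1)
  clear (2,1): R2 −= (10)R1 → (0, 0, -13/4, -1)
  clear (3,1): R3 −= (2)R1 → (0, 0, 11/4, -3)
pivot(2,2)=-13/4: scale R2 → (0, 0, 1, 4/13)
  clear (0,2): R0 −= (-1/4)R2 → (1, 0, 0, 14/13)
  clear (1,2): R1 −= (1/8)R2 → (0, 1, 0, 25/26)
  clear (3,2): R3 −= (11/4)R2 → (0, 0, 0, -50/13)
pivot(3,3)=-50/13: scale R3 → (0, 0, 0, 1)
  clear (0,3): R0 −= (14/13)R3 → (1, 0, 0, 0)
  clear (1,3): R1 −= (25/26)R3 → (0, 1, 0, 0)
  clear (2,3): R2 −= (4/13)R3 → (0, 0, 1, 0)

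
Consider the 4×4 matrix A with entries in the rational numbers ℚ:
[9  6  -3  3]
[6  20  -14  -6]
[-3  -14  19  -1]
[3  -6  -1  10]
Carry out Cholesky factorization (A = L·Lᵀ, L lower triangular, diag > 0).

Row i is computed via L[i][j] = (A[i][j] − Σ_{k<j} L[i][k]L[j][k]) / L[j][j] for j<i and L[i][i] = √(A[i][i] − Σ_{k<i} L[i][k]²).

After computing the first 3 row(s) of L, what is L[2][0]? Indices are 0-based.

Step 1: L[0][0] = √(9) = 3.
  L[1][0] = (6) / L[0][0] = 2.
Step 2: L[1][1] = √(16) = 4.
  L[2][0] = (-3) / L[0][0] = -1.
  L[2][1] = (-12) / L[1][1] = -3.
Step 3: L[2][2] = √(9) = 3.

L[2][0] = -1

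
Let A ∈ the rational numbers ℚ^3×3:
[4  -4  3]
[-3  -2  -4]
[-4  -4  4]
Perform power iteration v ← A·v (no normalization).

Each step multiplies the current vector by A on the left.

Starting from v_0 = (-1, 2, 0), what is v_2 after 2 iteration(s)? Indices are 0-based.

v_2 = (-56, 54, 36)

v_0 = (-1, 2, 0).
v_1 = A·v_0 = (-12, -1, -4).
v_2 = A·v_1 = (-56, 54, 36).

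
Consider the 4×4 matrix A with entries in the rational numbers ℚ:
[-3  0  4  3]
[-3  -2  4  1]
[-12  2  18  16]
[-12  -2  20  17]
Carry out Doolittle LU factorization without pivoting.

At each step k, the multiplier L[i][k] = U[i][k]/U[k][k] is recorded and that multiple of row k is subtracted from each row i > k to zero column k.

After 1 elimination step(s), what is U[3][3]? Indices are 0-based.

U[3][3] = 5

[col 0] pivot -3
  R1 -= 1*R0 → (0, -2, 0, -2)  (L[1][0] := 1)
  R2 -= 4*R0 → (0, 2, 2, 4)  (L[2][0] := 4)
  R3 -= 4*R0 → (0, -2, 4, 5)  (L[3][0] := 4)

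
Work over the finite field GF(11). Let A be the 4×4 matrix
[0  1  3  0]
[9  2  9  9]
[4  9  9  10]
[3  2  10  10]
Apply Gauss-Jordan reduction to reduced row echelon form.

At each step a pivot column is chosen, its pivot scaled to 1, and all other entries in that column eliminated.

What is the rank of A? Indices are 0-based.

rank = 4

pivot(0,0): swap R0↔R1
pivot(0,0)=9: scale R0 → (1, 10, 1, 1)
  clear (2,0): R2 −= (4)R0 → (0, 2, 5, 6)
  clear (3,0): R3 −= (3)R0 → (0, 5, 7, 7)
pivot(1,1)=1: scale R1 → (0, 1, 3, 0)
  clear (0,1): R0 −= (10)R1 → (1, 0, 4, 1)
  clear (2,1): R2 −= (2)R1 → (0, 0, 10, 6)
  clear (3,1): R3 −= (5)R1 → (0, 0, 3, 7)
pivot(2,2)=10: scale R2 → (0, 0, 1, 5)
  clear (0,2): R0 −= (4)R2 → (1, 0, 0, 3)
  clear (1,2): R1 −= (3)R2 → (0, 1, 0, 7)
  clear (3,2): R3 −= (3)R2 → (0, 0, 0, 3)
pivot(3,3)=3: scale R3 → (0, 0, 0, 1)
  clear (0,3): R0 −= (3)R3 → (1, 0, 0, 0)
  clear (1,3): R1 −= (7)R3 → (0, 1, 0, 0)
  clear (2,3): R2 −= (5)R3 → (0, 0, 1, 0)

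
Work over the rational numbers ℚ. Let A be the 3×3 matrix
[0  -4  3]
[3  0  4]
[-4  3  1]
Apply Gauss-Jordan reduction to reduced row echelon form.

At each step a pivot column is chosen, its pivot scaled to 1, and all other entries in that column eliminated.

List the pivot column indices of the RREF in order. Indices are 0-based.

pivot columns: 0, 1, 2

step 1: exchange rows 0,1
step 1: normalize row 0 (÷3) = (1, 0, 4/3)
  row 2: subtract -4×row0 = (0, 3, 19/3)
step 2: normalize row 1 (÷-4) = (0, 1, -3/4)
  row 2: subtract 3×row1 = (0, 0, 103/12)
step 3: normalize row 2 (÷103/12) = (0, 0, 1)
  row 0: subtract 4/3×row2 = (1, 0, 0)
  row 1: subtract -3/4×row2 = (0, 1, 0)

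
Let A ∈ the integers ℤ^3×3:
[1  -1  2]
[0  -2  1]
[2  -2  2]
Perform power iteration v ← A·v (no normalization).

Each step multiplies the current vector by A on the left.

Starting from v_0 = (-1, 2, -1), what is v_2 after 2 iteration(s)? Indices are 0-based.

v_2 = (-16, 2, -16)

v_0 = (-1, 2, -1).
v_1 = A·v_0 = (-5, -5, -8).
v_2 = A·v_1 = (-16, 2, -16).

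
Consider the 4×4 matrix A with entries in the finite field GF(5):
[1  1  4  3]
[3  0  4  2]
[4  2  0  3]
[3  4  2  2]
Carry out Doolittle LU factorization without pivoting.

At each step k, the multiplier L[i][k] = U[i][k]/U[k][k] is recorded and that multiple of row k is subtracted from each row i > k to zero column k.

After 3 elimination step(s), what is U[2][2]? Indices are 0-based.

U[2][2] = 1

[col 0] pivot 1
  R1 -= 3*R0 → (0, 2, 2, 3)  (L[1][0] := 3)
  R2 -= 4*R0 → (0, 3, 4, 1)  (L[2][0] := 4)
  R3 -= 3*R0 → (0, 1, 0, 3)  (L[3][0] := 3)
[col 1] pivot 2
  R2 -= 4*R1 → (0, 0, 1, 4)  (L[2][1] := 4)
  R3 -= 3*R1 → (0, 0, 4, 4)  (L[3][1] := 3)
[col 2] pivot 1
  R3 -= 4*R2 → (0, 0, 0, 3)  (L[3][2] := 4)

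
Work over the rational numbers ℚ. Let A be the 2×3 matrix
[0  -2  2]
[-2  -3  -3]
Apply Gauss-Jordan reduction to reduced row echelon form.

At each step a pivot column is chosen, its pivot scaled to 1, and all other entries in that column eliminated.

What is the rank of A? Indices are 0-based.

rank = 2

pivot(0,0): swap R0↔R1
pivot(0,0)=-2: scale R0 → (1, 3/2, 3/2)
pivot(1,1)=-2: scale R1 → (0, 1, -1)
  clear (0,1): R0 −= (3/2)R1 → (1, 0, 3)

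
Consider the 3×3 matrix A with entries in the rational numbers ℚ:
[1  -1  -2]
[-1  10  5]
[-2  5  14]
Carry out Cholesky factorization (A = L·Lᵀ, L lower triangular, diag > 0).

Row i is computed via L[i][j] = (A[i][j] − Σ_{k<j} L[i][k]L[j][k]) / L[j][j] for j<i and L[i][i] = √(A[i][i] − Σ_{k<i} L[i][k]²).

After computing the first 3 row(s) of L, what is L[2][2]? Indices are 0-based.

L[2][2] = 3

Step 1: L[0][0] = √(1) = 1.
  L[1][0] = (-1) / L[0][0] = -1.
Step 2: L[1][1] = √(9) = 3.
  L[2][0] = (-2) / L[0][0] = -2.
  L[2][1] = (3) / L[1][1] = 1.
Step 3: L[2][2] = √(9) = 3.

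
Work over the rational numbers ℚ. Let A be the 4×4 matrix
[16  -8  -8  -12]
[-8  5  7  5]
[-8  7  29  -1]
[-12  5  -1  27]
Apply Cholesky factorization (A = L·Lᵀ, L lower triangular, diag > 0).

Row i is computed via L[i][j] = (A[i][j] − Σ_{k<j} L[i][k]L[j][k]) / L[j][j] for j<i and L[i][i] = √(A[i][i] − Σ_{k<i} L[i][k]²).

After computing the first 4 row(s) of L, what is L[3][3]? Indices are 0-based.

L[3][3] = 4

Step 1: L[0][0] = √(16) = 4.
  L[1][0] = (-8) / L[0][0] = -2.
Step 2: L[1][1] = √(1) = 1.
  L[2][0] = (-8) / L[0][0] = -2.
  L[2][1] = (3) / L[1][1] = 3.
Step 3: L[2][2] = √(16) = 4.
  L[3][0] = (-12) / L[0][0] = -3.
  L[3][1] = (-1) / L[1][1] = -1.
  L[3][2] = (-4) / L[2][2] = -1.
Step 4: L[3][3] = √(16) = 4.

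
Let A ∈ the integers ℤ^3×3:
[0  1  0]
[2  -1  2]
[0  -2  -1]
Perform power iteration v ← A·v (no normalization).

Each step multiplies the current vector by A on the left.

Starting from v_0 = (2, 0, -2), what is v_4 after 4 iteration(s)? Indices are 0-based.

v_4 = (-8, 4, 22)

v_0 = (2, 0, -2).
v_1 = A·v_0 = (0, 0, 2).
v_2 = A·v_1 = (0, 4, -2).
v_3 = A·v_2 = (4, -8, -6).
v_4 = A·v_3 = (-8, 4, 22).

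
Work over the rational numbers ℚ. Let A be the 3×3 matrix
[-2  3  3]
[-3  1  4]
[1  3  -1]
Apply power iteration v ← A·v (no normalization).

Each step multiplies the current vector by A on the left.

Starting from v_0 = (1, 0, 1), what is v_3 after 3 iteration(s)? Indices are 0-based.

v_3 = (4, 11, -9)

v_0 = (1, 0, 1).
v_1 = A·v_0 = (1, 1, 0).
v_2 = A·v_1 = (1, -2, 4).
v_3 = A·v_2 = (4, 11, -9).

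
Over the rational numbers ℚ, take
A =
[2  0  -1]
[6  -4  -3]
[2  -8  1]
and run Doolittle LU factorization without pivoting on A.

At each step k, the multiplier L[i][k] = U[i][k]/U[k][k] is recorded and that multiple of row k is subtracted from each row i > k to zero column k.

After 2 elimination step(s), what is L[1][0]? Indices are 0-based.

k=0: U[0][0]=2
  eliminate (1,0): mult=3, new row 1: (0, -4, 0); set L[1][0]=3
  eliminate (2,0): mult=1, new row 2: (0, -8, 2); set L[2][0]=1
k=1: U[1][1]=-4
  eliminate (2,1): mult=2, new row 2: (0, 0, 2); set L[2][1]=2

L[1][0] = 3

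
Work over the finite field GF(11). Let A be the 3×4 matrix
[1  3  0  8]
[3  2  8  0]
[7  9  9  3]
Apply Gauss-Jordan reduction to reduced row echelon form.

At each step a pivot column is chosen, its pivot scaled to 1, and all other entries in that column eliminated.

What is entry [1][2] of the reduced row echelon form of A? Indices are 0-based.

pivot(0,0)=1: scale R0 → (1, 3, 0, 8)
  clear (1,0): R1 −= (3)R0 → (0, 4, 8, 9)
  clear (2,0): R2 −= (7)R0 → (0, 10, 9, 2)
pivot(1,1)=4: scale R1 → (0, 1, 2, 5)
  clear (0,1): R0 −= (3)R1 → (1, 0, 5, 4)
  clear (2,1): R2 −= (10)R1 → (0, 0, 0, 7)
col 2: no nonzero at/below row 2; advance.
pivot(2,3)=7: scale R2 → (0, 0, 0, 1)
  clear (0,3): R0 −= (4)R2 → (1, 0, 5, 0)
  clear (1,3): R1 −= (5)R2 → (0, 1, 2, 0)

M[1][2] = 2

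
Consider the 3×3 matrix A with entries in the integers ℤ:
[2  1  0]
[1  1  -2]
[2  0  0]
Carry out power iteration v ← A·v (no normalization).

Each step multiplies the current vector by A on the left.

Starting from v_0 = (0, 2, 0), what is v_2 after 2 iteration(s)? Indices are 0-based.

v_2 = (6, 4, 4)

v_0 = (0, 2, 0).
v_1 = A·v_0 = (2, 2, 0).
v_2 = A·v_1 = (6, 4, 4).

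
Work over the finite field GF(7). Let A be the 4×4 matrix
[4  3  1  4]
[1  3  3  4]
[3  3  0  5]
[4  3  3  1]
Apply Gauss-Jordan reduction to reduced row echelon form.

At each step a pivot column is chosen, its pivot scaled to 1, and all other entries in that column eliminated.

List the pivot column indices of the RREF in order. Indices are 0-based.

step 1: normalize row 0 (÷4) = (1, 6, 2, 1)
  row 1: subtract 1×row0 = (0, 4, 1, 3)
  row 2: subtract 3×row0 = (0, 6, 1, 2)
  row 3: subtract 4×row0 = (0, 0, 2, 4)
step 2: normalize row 1 (÷4) = (0, 1, 2, 6)
  row 0: subtract 6×row1 = (1, 0, 4, 0)
  row 2: subtract 6×row1 = (0, 0, 3, 1)
step 3: normalize row 2 (÷3) = (0, 0, 1, 5)
  row 0: subtract 4×row2 = (1, 0, 0, 1)
  row 1: subtract 2×row2 = (0, 1, 0, 3)
  row 3: subtract 2×row2 = (0, 0, 0, 1)
step 4: normalize row 3 (÷1) = (0, 0, 0, 1)
  row 0: subtract 1×row3 = (1, 0, 0, 0)
  row 1: subtract 3×row3 = (0, 1, 0, 0)
  row 2: subtract 5×row3 = (0, 0, 1, 0)

pivot columns: 0, 1, 2, 3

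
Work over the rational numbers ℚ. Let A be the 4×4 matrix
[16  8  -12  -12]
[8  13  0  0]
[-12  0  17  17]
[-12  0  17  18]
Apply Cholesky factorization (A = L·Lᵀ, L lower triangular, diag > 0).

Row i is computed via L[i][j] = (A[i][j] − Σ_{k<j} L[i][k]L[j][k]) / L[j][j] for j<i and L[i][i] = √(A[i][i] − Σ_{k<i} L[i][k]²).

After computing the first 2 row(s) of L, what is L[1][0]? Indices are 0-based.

L[1][0] = 2

Step 1: L[0][0] = √(16) = 4.
  L[1][0] = (8) / L[0][0] = 2.
Step 2: L[1][1] = √(9) = 3.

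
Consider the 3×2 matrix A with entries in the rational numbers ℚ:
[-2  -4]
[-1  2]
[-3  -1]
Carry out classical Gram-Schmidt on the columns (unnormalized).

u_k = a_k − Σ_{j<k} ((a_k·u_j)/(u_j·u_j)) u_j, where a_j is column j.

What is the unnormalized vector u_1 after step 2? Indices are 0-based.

Step 1: u_0 = a_0 = (-2, -1, -3).
Step 2: u_1 = a_1 − (9/14)·u_0 = (-19/7, 37/14, 13/14).

u_1 = (-19/7, 37/14, 13/14)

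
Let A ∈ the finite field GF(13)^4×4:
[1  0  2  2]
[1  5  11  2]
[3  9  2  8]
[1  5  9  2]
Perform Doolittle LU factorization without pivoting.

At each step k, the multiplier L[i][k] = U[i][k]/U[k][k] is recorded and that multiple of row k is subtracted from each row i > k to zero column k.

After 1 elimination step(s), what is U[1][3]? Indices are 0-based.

U[1][3] = 0

[col 0] pivot 1
  R1 -= 1*R0 → (0, 5, 9, 0)  (L[1][0] := 1)
  R2 -= 3*R0 → (0, 9, 9, 2)  (L[2][0] := 3)
  R3 -= 1*R0 → (0, 5, 7, 0)  (L[3][0] := 1)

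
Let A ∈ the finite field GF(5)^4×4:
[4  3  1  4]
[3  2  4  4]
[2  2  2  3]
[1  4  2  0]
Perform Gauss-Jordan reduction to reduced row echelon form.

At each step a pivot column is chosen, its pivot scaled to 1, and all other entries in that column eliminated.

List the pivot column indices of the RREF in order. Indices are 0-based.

pivot(0,0)=4: scale R0 → (1, 2, 4, 1)
  clear (1,0): R1 −= (3)R0 → (0, 1, 2, 1)
  clear (2,0): R2 −= (2)R0 → (0, 3, 4, 1)
  clear (3,0): R3 −= (1)R0 → (0, 2, 3, 4)
pivot(1,1)=1: scale R1 → (0, 1, 2, 1)
  clear (0,1): R0 −= (2)R1 → (1, 0, 0, 4)
  clear (2,1): R2 −= (3)R1 → (0, 0, 3, 3)
  clear (3,1): R3 −= (2)R1 → (0, 0, 4, 2)
pivot(2,2)=3: scale R2 → (0, 0, 1, 1)
  clear (1,2): R1 −= (2)R2 → (0, 1, 0, 4)
  clear (3,2): R3 −= (4)R2 → (0, 0, 0, 3)
pivot(3,3)=3: scale R3 → (0, 0, 0, 1)
  clear (0,3): R0 −= (4)R3 → (1, 0, 0, 0)
  clear (1,3): R1 −= (4)R3 → (0, 1, 0, 0)
  clear (2,3): R2 −= (1)R3 → (0, 0, 1, 0)

pivot columns: 0, 1, 2, 3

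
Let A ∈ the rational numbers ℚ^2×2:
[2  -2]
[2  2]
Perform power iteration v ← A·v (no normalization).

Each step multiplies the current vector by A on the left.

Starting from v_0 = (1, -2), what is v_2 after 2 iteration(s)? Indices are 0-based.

v_0 = (1, -2).
v_1 = A·v_0 = (6, -2).
v_2 = A·v_1 = (16, 8).

v_2 = (16, 8)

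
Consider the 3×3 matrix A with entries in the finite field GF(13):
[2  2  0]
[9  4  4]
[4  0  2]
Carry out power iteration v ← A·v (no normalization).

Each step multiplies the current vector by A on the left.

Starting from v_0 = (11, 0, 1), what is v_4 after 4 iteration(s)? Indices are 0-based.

v_0 = (11, 0, 1).
v_1 = A·v_0 = (9, 12, 7).
v_2 = A·v_1 = (3, 1, 11).
v_3 = A·v_2 = (8, 10, 8).
v_4 = A·v_3 = (10, 1, 9).

v_4 = (10, 1, 9)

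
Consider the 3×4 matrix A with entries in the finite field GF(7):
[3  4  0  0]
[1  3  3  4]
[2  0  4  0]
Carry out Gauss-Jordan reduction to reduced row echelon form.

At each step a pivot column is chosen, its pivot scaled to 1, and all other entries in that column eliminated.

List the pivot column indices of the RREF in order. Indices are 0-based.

pivot columns: 0, 1, 2

step 1: normalize row 0 (÷3) = (1, 6, 0, 0)
  row 1: subtract 1×row0 = (0, 4, 3, 4)
  row 2: subtract 2×row0 = (0, 2, 4, 0)
step 2: normalize row 1 (÷4) = (0, 1, 6, 1)
  row 0: subtract 6×row1 = (1, 0, 6, 1)
  row 2: subtract 2×row1 = (0, 0, 6, 5)
step 3: normalize row 2 (÷6) = (0, 0, 1, 2)
  row 0: subtract 6×row2 = (1, 0, 0, 3)
  row 1: subtract 6×row2 = (0, 1, 0, 3)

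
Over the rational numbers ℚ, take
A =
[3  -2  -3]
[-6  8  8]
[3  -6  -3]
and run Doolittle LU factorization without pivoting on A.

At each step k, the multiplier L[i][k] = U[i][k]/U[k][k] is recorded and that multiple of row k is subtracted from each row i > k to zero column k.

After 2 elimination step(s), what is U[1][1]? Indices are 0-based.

U[1][1] = 4

Step 1: pivot at (0,0) is 3.
  row1 ← row1 − (-2)·row0  ⇒  L[1][0]=-2, U row1=(0, 4, 2)
  row2 ← row2 − (1)·row0  ⇒  L[2][0]=1, U row2=(0, -4, 0)
Step 2: pivot at (1,1) is 4.
  row2 ← row2 − (-1)·row1  ⇒  L[2][1]=-1, U row2=(0, 0, 2)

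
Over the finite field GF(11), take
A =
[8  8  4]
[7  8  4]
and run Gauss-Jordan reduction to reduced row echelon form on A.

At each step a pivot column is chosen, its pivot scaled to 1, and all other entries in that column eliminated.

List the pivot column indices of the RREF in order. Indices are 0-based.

step 1: normalize row 0 (÷8) = (1, 1, 6)
  row 1: subtract 7×row0 = (0, 1, 6)
step 2: normalize row 1 (÷1) = (0, 1, 6)
  row 0: subtract 1×row1 = (1, 0, 0)

pivot columns: 0, 1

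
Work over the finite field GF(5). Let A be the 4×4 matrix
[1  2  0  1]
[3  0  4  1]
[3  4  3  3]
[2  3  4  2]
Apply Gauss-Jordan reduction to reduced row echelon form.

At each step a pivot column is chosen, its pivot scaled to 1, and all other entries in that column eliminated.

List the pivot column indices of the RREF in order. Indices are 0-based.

pivot columns: 0, 1, 3

pivot(0,0)=1: scale R0 → (1, 2, 0, 1)
  clear (1,0): R1 −= (3)R0 → (0, 4, 4, 3)
  clear (2,0): R2 −= (3)R0 → (0, 3, 3, 0)
  clear (3,0): R3 −= (2)R0 → (0, 4, 4, 0)
pivot(1,1)=4: scale R1 → (0, 1, 1, 2)
  clear (0,1): R0 −= (2)R1 → (1, 0, 3, 2)
  clear (2,1): R2 −= (3)R1 → (0, 0, 0, 4)
  clear (3,1): R3 −= (4)R1 → (0, 0, 0, 2)
col 2: no nonzero at/below row 2; advance.
pivot(2,3)=4: scale R2 → (0, 0, 0, 1)
  clear (0,3): R0 −= (2)R2 → (1, 0, 3, 0)
  clear (1,3): R1 −= (2)R2 → (0, 1, 1, 0)
  clear (3,3): R3 −= (2)R2 → (0, 0, 0, 0)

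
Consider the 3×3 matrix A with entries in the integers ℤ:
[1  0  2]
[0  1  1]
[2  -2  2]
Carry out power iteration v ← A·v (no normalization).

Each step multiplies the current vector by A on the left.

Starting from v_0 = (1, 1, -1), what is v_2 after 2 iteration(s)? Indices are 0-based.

v_0 = (1, 1, -1).
v_1 = A·v_0 = (-1, 0, -2).
v_2 = A·v_1 = (-5, -2, -6).

v_2 = (-5, -2, -6)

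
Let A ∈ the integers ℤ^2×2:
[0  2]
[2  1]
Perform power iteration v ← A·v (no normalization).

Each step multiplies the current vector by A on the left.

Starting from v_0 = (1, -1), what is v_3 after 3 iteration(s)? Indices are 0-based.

v_3 = (-6, 1)

v_0 = (1, -1).
v_1 = A·v_0 = (-2, 1).
v_2 = A·v_1 = (2, -3).
v_3 = A·v_2 = (-6, 1).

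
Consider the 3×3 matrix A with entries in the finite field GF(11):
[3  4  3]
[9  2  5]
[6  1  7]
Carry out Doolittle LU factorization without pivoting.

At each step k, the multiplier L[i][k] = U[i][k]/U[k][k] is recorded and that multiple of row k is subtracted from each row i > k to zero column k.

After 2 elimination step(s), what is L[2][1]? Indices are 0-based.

k=0: U[0][0]=3
  eliminate (1,0): mult=3, new row 1: (0, 1, 7); set L[1][0]=3
  eliminate (2,0): mult=2, new row 2: (0, 4, 1); set L[2][0]=2
k=1: U[1][1]=1
  eliminate (2,1): mult=4, new row 2: (0, 0, 6); set L[2][1]=4

L[2][1] = 4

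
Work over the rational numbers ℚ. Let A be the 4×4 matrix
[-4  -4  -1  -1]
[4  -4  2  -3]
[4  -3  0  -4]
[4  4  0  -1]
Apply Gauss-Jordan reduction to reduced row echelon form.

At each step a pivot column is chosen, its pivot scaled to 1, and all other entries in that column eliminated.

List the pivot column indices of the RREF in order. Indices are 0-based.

pivot(0,0)=-4: scale R0 → (1, 1, 1/4, 1/4)
  clear (1,0): R1 −= (4)R0 → (0, -8, 1, -4)
  clear (2,0): R2 −= (4)R0 → (0, -7, -1, -5)
  clear (3,0): R3 −= (4)R0 → (0, 0, -1, -2)
pivot(1,1)=-8: scale R1 → (0, 1, -1/8, 1/2)
  clear (0,1): R0 −= (1)R1 → (1, 0, 3/8, -1/4)
  clear (2,1): R2 −= (-7)R1 → (0, 0, -15/8, -3/2)
pivot(2,2)=-15/8: scale R2 → (0, 0, 1, 4/5)
  clear (0,2): R0 −= (3/8)R2 → (1, 0, 0, -11/20)
  clear (1,2): R1 −= (-1/8)R2 → (0, 1, 0, 3/5)
  clear (3,2): R3 −= (-1)R2 → (0, 0, 0, -6/5)
pivot(3,3)=-6/5: scale R3 → (0, 0, 0, 1)
  clear (0,3): R0 −= (-11/20)R3 → (1, 0, 0, 0)
  clear (1,3): R1 −= (3/5)R3 → (0, 1, 0, 0)
  clear (2,3): R2 −= (4/5)R3 → (0, 0, 1, 0)

pivot columns: 0, 1, 2, 3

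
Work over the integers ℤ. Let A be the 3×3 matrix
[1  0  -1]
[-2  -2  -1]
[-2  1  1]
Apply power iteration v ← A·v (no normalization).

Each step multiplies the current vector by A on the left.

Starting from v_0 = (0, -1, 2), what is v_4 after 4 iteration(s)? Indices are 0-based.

v_0 = (0, -1, 2).
v_1 = A·v_0 = (-2, 0, 1).
v_2 = A·v_1 = (-3, 3, 5).
v_3 = A·v_2 = (-8, -5, 14).
v_4 = A·v_3 = (-22, 12, 25).

v_4 = (-22, 12, 25)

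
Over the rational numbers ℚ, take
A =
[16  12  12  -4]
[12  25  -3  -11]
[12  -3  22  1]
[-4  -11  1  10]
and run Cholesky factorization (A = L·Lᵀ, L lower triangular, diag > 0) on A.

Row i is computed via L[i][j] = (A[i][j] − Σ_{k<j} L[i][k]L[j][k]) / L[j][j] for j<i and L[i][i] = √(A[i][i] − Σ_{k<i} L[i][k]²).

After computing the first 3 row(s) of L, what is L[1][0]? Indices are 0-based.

L[1][0] = 3

Step 1: L[0][0] = √(16) = 4.
  L[1][0] = (12) / L[0][0] = 3.
Step 2: L[1][1] = √(16) = 4.
  L[2][0] = (12) / L[0][0] = 3.
  L[2][1] = (-12) / L[1][1] = -3.
Step 3: L[2][2] = √(4) = 2.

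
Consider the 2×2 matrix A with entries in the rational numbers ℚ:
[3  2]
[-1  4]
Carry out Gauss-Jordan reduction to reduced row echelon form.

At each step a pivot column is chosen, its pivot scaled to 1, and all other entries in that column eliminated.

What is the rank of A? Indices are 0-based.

pivot(0,0)=3: scale R0 → (1, 2/3)
  clear (1,0): R1 −= (-1)R0 → (0, 14/3)
pivot(1,1)=14/3: scale R1 → (0, 1)
  clear (0,1): R0 −= (2/3)R1 → (1, 0)

rank = 2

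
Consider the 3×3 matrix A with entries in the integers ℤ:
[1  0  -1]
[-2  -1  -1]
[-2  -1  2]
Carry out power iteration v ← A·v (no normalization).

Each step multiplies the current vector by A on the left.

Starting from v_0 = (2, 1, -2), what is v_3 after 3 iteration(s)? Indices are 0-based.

v_0 = (2, 1, -2).
v_1 = A·v_0 = (4, -3, -9).
v_2 = A·v_1 = (13, 4, -23).
v_3 = A·v_2 = (36, -7, -76).

v_3 = (36, -7, -76)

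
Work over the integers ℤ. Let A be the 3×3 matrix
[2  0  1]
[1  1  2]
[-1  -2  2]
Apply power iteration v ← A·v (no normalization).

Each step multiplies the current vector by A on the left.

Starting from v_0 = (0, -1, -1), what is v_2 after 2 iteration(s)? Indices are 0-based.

v_0 = (0, -1, -1).
v_1 = A·v_0 = (-1, -3, 0).
v_2 = A·v_1 = (-2, -4, 7).

v_2 = (-2, -4, 7)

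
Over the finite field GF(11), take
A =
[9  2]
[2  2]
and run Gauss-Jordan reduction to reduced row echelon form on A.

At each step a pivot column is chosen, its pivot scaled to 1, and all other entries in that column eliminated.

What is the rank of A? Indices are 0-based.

step 1: normalize row 0 (÷9) = (1, 10)
  row 1: subtract 2×row0 = (0, 4)
step 2: normalize row 1 (÷4) = (0, 1)
  row 0: subtract 10×row1 = (1, 0)

rank = 2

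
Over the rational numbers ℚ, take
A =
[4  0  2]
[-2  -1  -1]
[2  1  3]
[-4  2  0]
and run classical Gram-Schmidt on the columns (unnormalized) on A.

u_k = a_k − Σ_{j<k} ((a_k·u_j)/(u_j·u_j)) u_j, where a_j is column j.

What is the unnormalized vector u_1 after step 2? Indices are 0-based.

u_1 = (2/5, -6/5, 6/5, 8/5)

Step 1: u_0 = a_0 = (4, -2, 2, -4).
Step 2: u_1 = a_1 − (-1/10)·u_0 = (2/5, -6/5, 6/5, 8/5).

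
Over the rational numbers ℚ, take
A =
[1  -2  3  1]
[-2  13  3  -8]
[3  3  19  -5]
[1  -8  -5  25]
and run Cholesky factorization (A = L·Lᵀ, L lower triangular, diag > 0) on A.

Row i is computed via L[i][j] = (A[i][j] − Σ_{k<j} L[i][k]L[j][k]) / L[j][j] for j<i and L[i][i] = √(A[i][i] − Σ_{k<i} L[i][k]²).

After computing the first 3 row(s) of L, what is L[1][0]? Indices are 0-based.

L[1][0] = -2

Step 1: L[0][0] = √(1) = 1.
  L[1][0] = (-2) / L[0][0] = -2.
Step 2: L[1][1] = √(9) = 3.
  L[2][0] = (3) / L[0][0] = 3.
  L[2][1] = (9) / L[1][1] = 3.
Step 3: L[2][2] = √(1) = 1.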